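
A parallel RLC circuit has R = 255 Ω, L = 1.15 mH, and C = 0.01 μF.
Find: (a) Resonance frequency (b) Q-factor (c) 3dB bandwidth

Step 1 — Resonance: ω₀ = 1/√(LC) = 1/√(0.00115·1e-08) = 2.949e+05 rad/s.
Step 2 — f₀ = ω₀/(2π) = 4.693e+04 Hz.
Step 3 — Parallel Q: Q = R/(ω₀L) = 255/(2.949e+05·0.00115) = 0.752.
Step 4 — Bandwidth: Δω = ω₀/Q = 3.922e+05 rad/s; BW = Δω/(2π) = 6.241e+04 Hz.

(a) f₀ = 4.693e+04 Hz  (b) Q = 0.752  (c) BW = 6.241e+04 Hz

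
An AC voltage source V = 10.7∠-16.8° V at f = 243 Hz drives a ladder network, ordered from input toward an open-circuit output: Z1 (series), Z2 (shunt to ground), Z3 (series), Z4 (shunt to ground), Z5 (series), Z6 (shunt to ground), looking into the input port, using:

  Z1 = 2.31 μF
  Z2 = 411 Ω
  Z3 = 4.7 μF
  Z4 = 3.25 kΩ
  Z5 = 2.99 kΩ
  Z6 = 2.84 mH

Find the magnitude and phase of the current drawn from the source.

Step 1 — Angular frequency: ω = 2π·f = 2π·243 = 1527 rad/s.
Step 2 — Component impedances:
  Z1: Z = 1/(jωC) = -j/(ω·C) = 0 - j283.5 Ω
  Z2: Z = R = 411 Ω
  Z3: Z = 1/(jωC) = -j/(ω·C) = 0 - j139.4 Ω
  Z4: Z = R = 3250 Ω
  Z5: Z = R = 2990 Ω
  Z6: Z = jωL = j·1527·0.00284 = 0 + j4.336 Ω
Step 3 — Ladder network (open output): work backward from the far end, alternating series and parallel combinations. Z_in = 325.6 - j289.5 Ω = 435.7∠-41.6° Ω.
Step 4 — Source phasor: V = 10.7∠-16.8° V = 10.24 - j3.093 V.
Step 5 — Ohm's law: I = V / Z_total = (10.24 - j3.093) / (325.6 - j289.5) = 0.02229 + j0.01032 A.
Step 6 — Convert to polar: |I| = 0.02456 A, ∠I = 24.8°.

I = 0.02456∠24.8° A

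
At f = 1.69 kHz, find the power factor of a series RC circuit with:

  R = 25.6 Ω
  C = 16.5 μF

Step 1 — Angular frequency: ω = 2π·f = 2π·1690 = 1.062e+04 rad/s.
Step 2 — Component impedances:
  R: Z = R = 25.6 Ω
  C: Z = 1/(jωC) = -j/(ω·C) = 0 - j5.708 Ω
Step 3 — Series combination: Z_total = R + C = 25.6 - j5.708 Ω = 26.23∠-12.6° Ω.
Step 4 — Power factor: PF = cos(φ) = Re(Z)/|Z| = 25.6/26.23 = 0.976.
Step 5 — Type: Im(Z) = -5.708 ⇒ leading (phase φ = -12.6°).

PF = 0.976 (leading, φ = -12.6°)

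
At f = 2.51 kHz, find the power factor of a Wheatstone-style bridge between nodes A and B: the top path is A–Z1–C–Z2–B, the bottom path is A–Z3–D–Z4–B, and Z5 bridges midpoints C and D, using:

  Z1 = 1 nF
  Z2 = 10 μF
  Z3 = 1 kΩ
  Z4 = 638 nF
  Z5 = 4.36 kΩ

Step 1 — Angular frequency: ω = 2π·f = 2π·2510 = 1.577e+04 rad/s.
Step 2 — Component impedances:
  Z1: Z = 1/(jωC) = -j/(ω·C) = 0 - j6.341e+04 Ω
  Z2: Z = 1/(jωC) = -j/(ω·C) = 0 - j6.341 Ω
  Z3: Z = R = 1000 Ω
  Z4: Z = 1/(jωC) = -j/(ω·C) = 0 - j99.39 Ω
  Z5: Z = R = 4360 Ω
Step 3 — Bridge requires nodal analysis (the Z5 bridge couples midpoints C and D, so the two paths cannot be reduced to a simple series/parallel combination). Setting node B to ground and injecting 1 A at node A, the 3-node admittance system at A, C, D solves to V_A = Z_AB = 998.9 - j114.9 Ω = 1005∠-6.6° Ω.
Step 4 — Power factor: PF = cos(φ) = Re(Z)/|Z| = 998.88/1005.5 = 0.9934.
Step 5 — Type: Im(Z) = -114.9 ⇒ leading (phase φ = -6.6°).

PF = 0.9934 (leading, φ = -6.6°)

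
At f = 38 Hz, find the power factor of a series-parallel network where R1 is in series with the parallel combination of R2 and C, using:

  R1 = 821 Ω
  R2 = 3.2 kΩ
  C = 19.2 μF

Step 1 — Angular frequency: ω = 2π·f = 2π·38 = 238.8 rad/s.
Step 2 — Component impedances:
  R1: Z = R = 821 Ω
  R2: Z = R = 3200 Ω
  C: Z = 1/(jωC) = -j/(ω·C) = 0 - j218.1 Ω
Step 3 — Parallel branch: R2 || C = 1/(1/R2 + 1/C) = 14.8 - j217.1 Ω.
Step 4 — Series with R1: Z_total = R1 + (R2 || C) = 835.8 - j217.1 Ω = 863.5∠-14.6° Ω.
Step 5 — Power factor: PF = cos(φ) = Re(Z)/|Z| = 835.8/863.5 = 0.9679.
Step 6 — Type: Im(Z) = -217.1 ⇒ leading (phase φ = -14.6°).

PF = 0.9679 (leading, φ = -14.6°)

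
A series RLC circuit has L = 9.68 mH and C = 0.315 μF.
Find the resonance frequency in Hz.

Step 1 — Resonance condition Im(Z)=0 gives ω₀ = 1/√(LC).
Step 2 — ω₀ = 1/√(0.00968·3.15e-07) = 1.811e+04 rad/s.
Step 3 — f₀ = ω₀/(2π) = 2882 Hz.

f₀ = 2882 Hz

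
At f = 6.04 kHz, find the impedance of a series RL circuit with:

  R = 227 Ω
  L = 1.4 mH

Step 1 — Angular frequency: ω = 2π·f = 2π·6040 = 3.795e+04 rad/s.
Step 2 — Component impedances:
  R: Z = R = 227 Ω
  L: Z = jωL = j·3.795e+04·0.0014 = 0 + j53.13 Ω
Step 3 — Series combination: Z_total = R + L = 227 + j53.13 Ω = 233.1∠13.2° Ω.

Z = 227 + j53.13 Ω = 233.1∠13.2° Ω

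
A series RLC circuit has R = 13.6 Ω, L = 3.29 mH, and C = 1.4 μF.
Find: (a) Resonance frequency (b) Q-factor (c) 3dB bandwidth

Step 1 — Resonance condition Im(Z)=0 gives ω₀ = 1/√(LC).
Step 2 — ω₀ = 1/√(0.00329·1.4e-06) = 1.473e+04 rad/s.
Step 3 — f₀ = ω₀/(2π) = 2345 Hz.
Step 4 — Series Q: Q = ω₀L/R = 1.473e+04·0.00329/13.6 = 3.564.
Step 5 — 3dB bandwidth: Δω = ω₀/Q = 4134 rad/s; BW = Δω/(2π) = 657.9 Hz.

(a) f₀ = 2345 Hz  (b) Q = 3.564  (c) BW = 657.9 Hz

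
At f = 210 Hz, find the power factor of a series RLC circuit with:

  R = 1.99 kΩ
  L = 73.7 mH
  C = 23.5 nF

Step 1 — Angular frequency: ω = 2π·f = 2π·210 = 1319 rad/s.
Step 2 — Component impedances:
  R: Z = R = 1990 Ω
  L: Z = jωL = j·1319·0.0737 = 0 + j97.24 Ω
  C: Z = 1/(jωC) = -j/(ω·C) = 0 - j3.225e+04 Ω
Step 3 — Series combination: Z_total = R + L + C = 1990 - j3.215e+04 Ω = 3.221e+04∠-86.5° Ω.
Step 4 — Power factor: PF = cos(φ) = Re(Z)/|Z| = 1990/32215 = 0.06177.
Step 5 — Type: Im(Z) = -3.215e+04 ⇒ leading (phase φ = -86.5°).

PF = 0.06177 (leading, φ = -86.5°)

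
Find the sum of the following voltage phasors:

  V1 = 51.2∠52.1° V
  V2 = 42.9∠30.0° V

Step 1 — Convert each phasor to rectangular form:
  V1 = 51.2·(cos(52.1°) + j·sin(52.1°)) = 31.45 + j40.4 V
  V2 = 42.9·(cos(30.0°) + j·sin(30.0°)) = 37.15 + j21.45 V
Step 2 — Sum components: V_total = 68.6 + j61.85 V.
Step 3 — Convert to polar: |V_total| = 92.37 V, ∠V_total = 42.0°.

V_total = 92.37∠42.0° V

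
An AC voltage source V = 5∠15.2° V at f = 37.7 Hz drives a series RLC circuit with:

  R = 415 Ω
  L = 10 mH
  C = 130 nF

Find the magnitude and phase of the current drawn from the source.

Step 1 — Angular frequency: ω = 2π·f = 2π·37.7 = 236.9 rad/s.
Step 2 — Component impedances:
  R: Z = R = 415 Ω
  L: Z = jωL = j·236.9·0.01 = 0 + j2.369 Ω
  C: Z = 1/(jωC) = -j/(ω·C) = 0 - j3.247e+04 Ω
Step 3 — Series combination: Z_total = R + L + C = 415 - j3.247e+04 Ω = 3.247e+04∠-89.3° Ω.
Step 4 — Source phasor: V = 5∠15.2° V = 4.825 + j1.311 V.
Step 5 — Ohm's law: I = V / Z_total = (4.825 + j1.311) / (415 - j3.247e+04) = -3.847e-05 + j0.0001491 A.
Step 6 — Convert to polar: |I| = 0.000154 A, ∠I = 104.5°.

I = 0.000154∠104.5° A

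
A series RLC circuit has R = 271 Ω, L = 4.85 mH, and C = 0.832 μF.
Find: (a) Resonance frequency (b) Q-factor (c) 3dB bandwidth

Step 1 — Resonance condition Im(Z)=0 gives ω₀ = 1/√(LC).
Step 2 — ω₀ = 1/√(0.00485·8.32e-07) = 1.574e+04 rad/s.
Step 3 — f₀ = ω₀/(2π) = 2505 Hz.
Step 4 — Series Q: Q = ω₀L/R = 1.574e+04·0.00485/271 = 0.2817.
Step 5 — 3dB bandwidth: Δω = ω₀/Q = 5.588e+04 rad/s; BW = Δω/(2π) = 8893 Hz.

(a) f₀ = 2505 Hz  (b) Q = 0.2817  (c) BW = 8893 Hz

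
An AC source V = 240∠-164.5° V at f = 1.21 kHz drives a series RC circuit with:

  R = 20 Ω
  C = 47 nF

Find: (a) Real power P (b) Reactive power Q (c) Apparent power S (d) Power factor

Step 1 — Angular frequency: ω = 2π·f = 2π·1210 = 7603 rad/s.
Step 2 — Component impedances:
  R: Z = R = 20 Ω
  C: Z = 1/(jωC) = -j/(ω·C) = 0 - j2799 Ω
Step 3 — Series combination: Z_total = R + C = 20 - j2799 Ω = 2799∠-89.6° Ω.
Step 4 — Source phasor: V = 240∠-164.5° V = -231.3 - j64.14 V.
Step 5 — Current: I = V / Z = 0.02233 - j0.0828 A = 0.08576∠-74.9° A.
Step 6 — Complex power: S = V·I* = 0.1471 - j20.58 VA.
Step 7 — Real power: P = Re(S) = 0.1471 W.
Step 8 — Reactive power: Q = Im(S) = -20.58 VAR.
Step 9 — Apparent power: |S| = 20.58 VA.
Step 10 — Power factor: PF = P/|S| = 0.007146 (leading).

(a) P = 0.1471 W  (b) Q = -20.58 VAR  (c) S = 20.58 VA  (d) PF = 0.007146 (leading)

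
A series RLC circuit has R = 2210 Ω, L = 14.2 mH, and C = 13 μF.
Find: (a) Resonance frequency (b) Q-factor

Step 1 — Resonance condition Im(Z)=0 gives ω₀ = 1/√(LC).
Step 2 — ω₀ = 1/√(0.0142·1.3e-05) = 2327 rad/s.
Step 3 — f₀ = ω₀/(2π) = 370.4 Hz.
Step 4 — Series Q: Q = ω₀L/R = 2327·0.0142/2210 = 0.01495.

(a) f₀ = 370.4 Hz  (b) Q = 0.01495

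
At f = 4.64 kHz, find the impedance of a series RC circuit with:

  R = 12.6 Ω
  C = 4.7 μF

Step 1 — Angular frequency: ω = 2π·f = 2π·4640 = 2.915e+04 rad/s.
Step 2 — Component impedances:
  R: Z = R = 12.6 Ω
  C: Z = 1/(jωC) = -j/(ω·C) = 0 - j7.298 Ω
Step 3 — Series combination: Z_total = R + C = 12.6 - j7.298 Ω = 14.56∠-30.1° Ω.

Z = 12.6 - j7.298 Ω = 14.56∠-30.1° Ω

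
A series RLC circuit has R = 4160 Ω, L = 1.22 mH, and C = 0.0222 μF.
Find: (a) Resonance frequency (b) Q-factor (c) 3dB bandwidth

Step 1 — Resonance: ω₀ = 1/√(LC) = 1/√(0.00122·2.22e-08) = 1.922e+05 rad/s.
Step 2 — f₀ = ω₀/(2π) = 3.058e+04 Hz.
Step 3 — Series Q: Q = ω₀L/R = 1.922e+05·0.00122/4160 = 0.05635.
Step 4 — Bandwidth: Δω = ω₀/Q = 3.41e+06 rad/s; BW = Δω/(2π) = 5.427e+05 Hz.

(a) f₀ = 3.058e+04 Hz  (b) Q = 0.05635  (c) BW = 5.427e+05 Hz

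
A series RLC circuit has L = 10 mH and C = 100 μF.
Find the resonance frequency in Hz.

Step 1 — Resonance condition Im(Z)=0 gives ω₀ = 1/√(LC).
Step 2 — ω₀ = 1/√(0.01·0.0001) = 1000 rad/s.
Step 3 — f₀ = ω₀/(2π) = 159.2 Hz.

f₀ = 159.2 Hz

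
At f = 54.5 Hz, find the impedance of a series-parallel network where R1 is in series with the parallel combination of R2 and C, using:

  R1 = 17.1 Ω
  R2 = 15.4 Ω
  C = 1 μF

Step 1 — Angular frequency: ω = 2π·f = 2π·54.5 = 342.4 rad/s.
Step 2 — Component impedances:
  R1: Z = R = 17.1 Ω
  R2: Z = R = 15.4 Ω
  C: Z = 1/(jωC) = -j/(ω·C) = 0 - j2920 Ω
Step 3 — Parallel branch: R2 || C = 1/(1/R2 + 1/C) = 15.4 - j0.08121 Ω.
Step 4 — Series with R1: Z_total = R1 + (R2 || C) = 32.5 - j0.08121 Ω = 32.5∠-0.1° Ω.

Z = 32.5 - j0.08121 Ω = 32.5∠-0.1° Ω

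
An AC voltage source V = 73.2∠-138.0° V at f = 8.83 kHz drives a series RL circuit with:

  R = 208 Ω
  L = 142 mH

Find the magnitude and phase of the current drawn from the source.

Step 1 — Angular frequency: ω = 2π·f = 2π·8830 = 5.548e+04 rad/s.
Step 2 — Component impedances:
  R: Z = R = 208 Ω
  L: Z = jωL = j·5.548e+04·0.142 = 0 + j7878 Ω
Step 3 — Series combination: Z_total = R + L = 208 + j7878 Ω = 7881∠88.5° Ω.
Step 4 — Source phasor: V = 73.2∠-138.0° V = -54.4 - j48.98 V.
Step 5 — Ohm's law: I = V / Z_total = (-54.4 - j48.98) / (208 + j7878) = -0.006395 + j0.006736 A.
Step 6 — Convert to polar: |I| = 0.009288 A, ∠I = 133.5°.

I = 0.009288∠133.5° A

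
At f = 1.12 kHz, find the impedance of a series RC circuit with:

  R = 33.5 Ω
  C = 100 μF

Step 1 — Angular frequency: ω = 2π·f = 2π·1120 = 7037 rad/s.
Step 2 — Component impedances:
  R: Z = R = 33.5 Ω
  C: Z = 1/(jωC) = -j/(ω·C) = 0 - j1.421 Ω
Step 3 — Series combination: Z_total = R + C = 33.5 - j1.421 Ω = 33.53∠-2.4° Ω.

Z = 33.5 - j1.421 Ω = 33.53∠-2.4° Ω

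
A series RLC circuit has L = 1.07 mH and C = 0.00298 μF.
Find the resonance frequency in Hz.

Step 1 — Resonance condition Im(Z)=0 gives ω₀ = 1/√(LC).
Step 2 — ω₀ = 1/√(0.00107·2.98e-09) = 5.6e+05 rad/s.
Step 3 — f₀ = ω₀/(2π) = 8.913e+04 Hz.

f₀ = 8.913e+04 Hz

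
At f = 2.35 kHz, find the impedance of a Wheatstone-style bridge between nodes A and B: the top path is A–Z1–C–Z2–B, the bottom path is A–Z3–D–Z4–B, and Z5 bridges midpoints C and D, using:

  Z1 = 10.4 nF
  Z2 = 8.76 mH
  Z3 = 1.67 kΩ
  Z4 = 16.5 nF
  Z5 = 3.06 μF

Step 1 — Angular frequency: ω = 2π·f = 2π·2350 = 1.477e+04 rad/s.
Step 2 — Component impedances:
  Z1: Z = 1/(jωC) = -j/(ω·C) = 0 - j6512 Ω
  Z2: Z = jωL = j·1.477e+04·0.00876 = 0 + j129.3 Ω
  Z3: Z = R = 1670 Ω
  Z4: Z = 1/(jωC) = -j/(ω·C) = 0 - j4105 Ω
  Z5: Z = 1/(jωC) = -j/(ω·C) = 0 - j22.13 Ω
Step 3 — Bridge requires nodal analysis (the Z5 bridge couples midpoints C and D, so the two paths cannot be reduced to a simple series/parallel combination). Setting node B to ground and injecting 1 A at node A, the 3-node admittance system at A, C, D solves to V_A = Z_AB = 1557 - j287.7 Ω = 1583∠-10.5° Ω.

Z = 1557 - j287.7 Ω = 1583∠-10.5° Ω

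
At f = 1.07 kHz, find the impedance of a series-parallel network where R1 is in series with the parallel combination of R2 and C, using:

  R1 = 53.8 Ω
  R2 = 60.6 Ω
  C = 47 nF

Step 1 — Angular frequency: ω = 2π·f = 2π·1070 = 6723 rad/s.
Step 2 — Component impedances:
  R1: Z = R = 53.8 Ω
  R2: Z = R = 60.6 Ω
  C: Z = 1/(jωC) = -j/(ω·C) = 0 - j3165 Ω
Step 3 — Parallel branch: R2 || C = 1/(1/R2 + 1/C) = 60.58 - j1.16 Ω.
Step 4 — Series with R1: Z_total = R1 + (R2 || C) = 114.4 - j1.16 Ω = 114.4∠-0.6° Ω.

Z = 114.4 - j1.16 Ω = 114.4∠-0.6° Ω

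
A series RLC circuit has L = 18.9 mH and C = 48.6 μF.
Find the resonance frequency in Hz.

Step 1 — Resonance condition Im(Z)=0 gives ω₀ = 1/√(LC).
Step 2 — ω₀ = 1/√(0.0189·4.86e-05) = 1043 rad/s.
Step 3 — f₀ = ω₀/(2π) = 166.1 Hz.

f₀ = 166.1 Hz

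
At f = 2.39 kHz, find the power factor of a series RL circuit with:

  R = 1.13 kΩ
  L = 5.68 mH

Step 1 — Angular frequency: ω = 2π·f = 2π·2390 = 1.502e+04 rad/s.
Step 2 — Component impedances:
  R: Z = R = 1130 Ω
  L: Z = jωL = j·1.502e+04·0.00568 = 0 + j85.3 Ω
Step 3 — Series combination: Z_total = R + L = 1130 + j85.3 Ω = 1133∠4.3° Ω.
Step 4 — Power factor: PF = cos(φ) = Re(Z)/|Z| = 1130/1133.2 = 0.9972.
Step 5 — Type: Im(Z) = 85.3 ⇒ lagging (phase φ = 4.3°).

PF = 0.9972 (lagging, φ = 4.3°)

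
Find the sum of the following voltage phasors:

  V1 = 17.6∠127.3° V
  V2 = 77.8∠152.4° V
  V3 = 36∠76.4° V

Step 1 — Convert each phasor to rectangular form:
  V1 = 17.6·(cos(127.3°) + j·sin(127.3°)) = -10.67 + j14 V
  V2 = 77.8·(cos(152.4°) + j·sin(152.4°)) = -68.95 + j36.04 V
  V3 = 36·(cos(76.4°) + j·sin(76.4°)) = 8.465 + j34.99 V
Step 2 — Sum components: V_total = -71.15 + j85.04 V.
Step 3 — Convert to polar: |V_total| = 110.9 V, ∠V_total = 129.9°.

V_total = 110.9∠129.9° V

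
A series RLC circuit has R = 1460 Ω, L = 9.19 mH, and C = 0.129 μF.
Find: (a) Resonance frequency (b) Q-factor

Step 1 — Resonance condition Im(Z)=0 gives ω₀ = 1/√(LC).
Step 2 — ω₀ = 1/√(0.00919·1.29e-07) = 2.904e+04 rad/s.
Step 3 — f₀ = ω₀/(2π) = 4622 Hz.
Step 4 — Series Q: Q = ω₀L/R = 2.904e+04·0.00919/1460 = 0.1828.

(a) f₀ = 4622 Hz  (b) Q = 0.1828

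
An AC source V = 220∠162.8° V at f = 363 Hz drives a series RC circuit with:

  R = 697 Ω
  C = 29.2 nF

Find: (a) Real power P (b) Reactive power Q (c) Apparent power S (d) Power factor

Step 1 — Angular frequency: ω = 2π·f = 2π·363 = 2281 rad/s.
Step 2 — Component impedances:
  R: Z = R = 697 Ω
  C: Z = 1/(jωC) = -j/(ω·C) = 0 - j1.502e+04 Ω
Step 3 — Series combination: Z_total = R + C = 697 - j1.502e+04 Ω = 1.503e+04∠-87.3° Ω.
Step 4 — Source phasor: V = 220∠162.8° V = -210.2 + j65.06 V.
Step 5 — Current: I = V / Z = -0.004972 - j0.01377 A = 0.01464∠-109.9° A.
Step 6 — Complex power: S = V·I* = 0.1493 - j3.216 VA.
Step 7 — Real power: P = Re(S) = 0.1493 W.
Step 8 — Reactive power: Q = Im(S) = -3.216 VAR.
Step 9 — Apparent power: |S| = 3.22 VA.
Step 10 — Power factor: PF = P/|S| = 0.04637 (leading).

(a) P = 0.1493 W  (b) Q = -3.216 VAR  (c) S = 3.22 VA  (d) PF = 0.04637 (leading)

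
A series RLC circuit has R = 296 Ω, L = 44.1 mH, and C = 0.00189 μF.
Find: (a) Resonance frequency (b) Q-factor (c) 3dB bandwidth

Step 1 — Resonance: ω₀ = 1/√(LC) = 1/√(0.0441·1.89e-09) = 1.095e+05 rad/s.
Step 2 — f₀ = ω₀/(2π) = 1.743e+04 Hz.
Step 3 — Series Q: Q = ω₀L/R = 1.095e+05·0.0441/296 = 16.32.
Step 4 — Bandwidth: Δω = ω₀/Q = 6712 rad/s; BW = Δω/(2π) = 1068 Hz.

(a) f₀ = 1.743e+04 Hz  (b) Q = 16.32  (c) BW = 1068 Hz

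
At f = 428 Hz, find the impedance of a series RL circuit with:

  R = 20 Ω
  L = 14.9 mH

Step 1 — Angular frequency: ω = 2π·f = 2π·428 = 2689 rad/s.
Step 2 — Component impedances:
  R: Z = R = 20 Ω
  L: Z = jωL = j·2689·0.0149 = 0 + j40.07 Ω
Step 3 — Series combination: Z_total = R + L = 20 + j40.07 Ω = 44.78∠63.5° Ω.

Z = 20 + j40.07 Ω = 44.78∠63.5° Ω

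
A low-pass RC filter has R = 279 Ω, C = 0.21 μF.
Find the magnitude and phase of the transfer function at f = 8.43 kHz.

Step 1 — Angular frequency: ω = 2π·8430 = 5.297e+04 rad/s.
Step 2 — Transfer function: H(jω) = 1/(1 + jωRC).
Step 3 — Denominator: 1 + jωRC = 1 + j·5.297e+04·279·2.1e-07 = 1 + j3.103.
Step 4 — H = 0.09407 - j0.2919.
Step 5 — Magnitude: |H| = 0.3067 (-10.3 dB); phase: φ = -72.1°.

|H| = 0.3067 (-10.3 dB), φ = -72.1°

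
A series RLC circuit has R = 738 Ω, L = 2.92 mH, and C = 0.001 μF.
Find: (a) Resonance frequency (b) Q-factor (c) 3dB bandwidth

Step 1 — Resonance condition Im(Z)=0 gives ω₀ = 1/√(LC).
Step 2 — ω₀ = 1/√(0.00292·1e-09) = 5.852e+05 rad/s.
Step 3 — f₀ = ω₀/(2π) = 9.314e+04 Hz.
Step 4 — Series Q: Q = ω₀L/R = 5.852e+05·0.00292/738 = 2.315.
Step 5 — 3dB bandwidth: Δω = ω₀/Q = 2.527e+05 rad/s; BW = Δω/(2π) = 4.022e+04 Hz.

(a) f₀ = 9.314e+04 Hz  (b) Q = 2.315  (c) BW = 4.022e+04 Hz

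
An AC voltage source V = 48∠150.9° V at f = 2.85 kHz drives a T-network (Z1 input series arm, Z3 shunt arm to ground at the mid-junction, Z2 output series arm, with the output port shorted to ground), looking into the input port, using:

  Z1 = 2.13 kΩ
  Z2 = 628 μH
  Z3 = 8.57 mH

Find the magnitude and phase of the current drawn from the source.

Step 1 — Angular frequency: ω = 2π·f = 2π·2850 = 1.791e+04 rad/s.
Step 2 — Component impedances:
  Z1: Z = R = 2130 Ω
  Z2: Z = jωL = j·1.791e+04·0.000628 = 0 + j11.25 Ω
  Z3: Z = jωL = j·1.791e+04·0.00857 = 0 + j153.5 Ω
Step 3 — With the output port shorted to ground, the output series arm Z2 runs from the junction to ground; the shunt arm Z3 also runs from the junction to ground. They appear in parallel: Z3 || Z2 = 0 + j10.48 Ω.
Step 4 — Series with input arm Z1: Z_in = Z1 + (Z3 || Z2) = 2130 + j10.48 Ω = 2130∠0.3° Ω.
Step 5 — Source phasor: V = 48∠150.9° V = -41.94 + j23.34 V.
Step 6 — Ohm's law: I = V / Z_total = (-41.94 + j23.34) / (2130 + j10.48) = -0.01964 + j0.01106 A.
Step 7 — Convert to polar: |I| = 0.02253 A, ∠I = 150.6°.

I = 0.02253∠150.6° A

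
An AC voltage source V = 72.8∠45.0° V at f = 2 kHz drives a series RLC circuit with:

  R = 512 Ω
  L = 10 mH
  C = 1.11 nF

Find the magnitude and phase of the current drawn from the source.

Step 1 — Angular frequency: ω = 2π·f = 2π·2000 = 1.257e+04 rad/s.
Step 2 — Component impedances:
  R: Z = R = 512 Ω
  L: Z = jωL = j·1.257e+04·0.01 = 0 + j125.7 Ω
  C: Z = 1/(jωC) = -j/(ω·C) = 0 - j7.169e+04 Ω
Step 3 — Series combination: Z_total = R + L + C = 512 - j7.157e+04 Ω = 7.157e+04∠-89.6° Ω.
Step 4 — Source phasor: V = 72.8∠45.0° V = 51.48 + j51.48 V.
Step 5 — Ohm's law: I = V / Z_total = (51.48 + j51.48) / (512 - j7.157e+04) = -0.0007141 + j0.0007244 A.
Step 6 — Convert to polar: |I| = 0.001017 A, ∠I = 134.6°.

I = 0.001017∠134.6° A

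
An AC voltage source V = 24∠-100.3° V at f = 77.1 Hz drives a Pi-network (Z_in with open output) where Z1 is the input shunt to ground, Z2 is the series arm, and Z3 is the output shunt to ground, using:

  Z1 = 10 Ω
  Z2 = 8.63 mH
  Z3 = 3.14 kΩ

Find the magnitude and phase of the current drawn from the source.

Step 1 — Angular frequency: ω = 2π·f = 2π·77.1 = 484.4 rad/s.
Step 2 — Component impedances:
  Z1: Z = R = 10 Ω
  Z2: Z = jωL = j·484.4·0.00863 = 0 + j4.181 Ω
  Z3: Z = R = 3140 Ω
Step 3 — With open output, the series arm Z2 and the output shunt Z3 appear in series to ground: Z2 + Z3 = 3140 + j4.181 Ω.
Step 4 — Parallel with input shunt Z1: Z_in = Z1 || (Z2 + Z3) = 9.968 + j4.213e-05 Ω = 9.968∠0.0° Ω.
Step 5 — Source phasor: V = 24∠-100.3° V = -4.291 - j23.61 V.
Step 6 — Ohm's law: I = V / Z_total = (-4.291 - j23.61) / (9.968 + j4.213e-05) = -0.4305 - j2.369 A.
Step 7 — Convert to polar: |I| = 2.408 A, ∠I = -100.3°.

I = 2.408∠-100.3° A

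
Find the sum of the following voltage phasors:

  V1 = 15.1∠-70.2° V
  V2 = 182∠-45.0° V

Step 1 — Convert each phasor to rectangular form:
  V1 = 15.1·(cos(-70.2°) + j·sin(-70.2°)) = 5.115 - j14.21 V
  V2 = 182·(cos(-45.0°) + j·sin(-45.0°)) = 128.7 - j128.7 V
Step 2 — Sum components: V_total = 133.8 - j142.9 V.
Step 3 — Convert to polar: |V_total| = 195.8 V, ∠V_total = -46.9°.

V_total = 195.8∠-46.9° V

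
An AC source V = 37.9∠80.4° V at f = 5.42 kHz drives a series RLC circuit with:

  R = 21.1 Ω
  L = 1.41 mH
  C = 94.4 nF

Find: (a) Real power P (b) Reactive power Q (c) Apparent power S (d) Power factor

Step 1 — Angular frequency: ω = 2π·f = 2π·5420 = 3.405e+04 rad/s.
Step 2 — Component impedances:
  R: Z = R = 21.1 Ω
  L: Z = jωL = j·3.405e+04·0.00141 = 0 + j48.02 Ω
  C: Z = 1/(jωC) = -j/(ω·C) = 0 - j311.1 Ω
Step 3 — Series combination: Z_total = R + L + C = 21.1 - j263 Ω = 263.9∠-85.4° Ω.
Step 4 — Source phasor: V = 37.9∠80.4° V = 6.321 + j37.37 V.
Step 5 — Current: I = V / Z = -0.1392 + j0.0352 A = 0.1436∠165.8° A.
Step 6 — Complex power: S = V·I* = 0.4352 - j5.426 VA.
Step 7 — Real power: P = Re(S) = 0.4352 W.
Step 8 — Reactive power: Q = Im(S) = -5.426 VAR.
Step 9 — Apparent power: |S| = 5.443 VA.
Step 10 — Power factor: PF = P/|S| = 0.07996 (leading).

(a) P = 0.4352 W  (b) Q = -5.426 VAR  (c) S = 5.443 VA  (d) PF = 0.07996 (leading)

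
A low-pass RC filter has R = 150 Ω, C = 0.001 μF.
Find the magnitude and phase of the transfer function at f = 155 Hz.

Step 1 — Angular frequency: ω = 2π·155 = 973.9 rad/s.
Step 2 — Transfer function: H(jω) = 1/(1 + jωRC).
Step 3 — Denominator: 1 + jωRC = 1 + j·973.9·150·1e-09 = 1 + j0.0001461.
Step 4 — H = 1 - j0.0001461.
Step 5 — Magnitude: |H| = 1 (-0.0 dB); phase: φ = -0.0°.

|H| = 1 (-0.0 dB), φ = -0.0°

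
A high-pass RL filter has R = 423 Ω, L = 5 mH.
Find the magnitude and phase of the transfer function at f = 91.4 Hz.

Step 1 — Angular frequency: ω = 2π·91.4 = 574.3 rad/s.
Step 2 — Transfer function: H(jω) = jωL/(R + jωL).
Step 3 — Numerator jωL = j·2.871; denominator R + jωL = 423 + j2.871.
Step 4 — H = 4.608e-05 + j0.006788.
Step 5 — Magnitude: |H| = 0.006788 (-43.4 dB); phase: φ = 89.6°.

|H| = 0.006788 (-43.4 dB), φ = 89.6°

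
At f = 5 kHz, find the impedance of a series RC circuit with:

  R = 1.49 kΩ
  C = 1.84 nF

Step 1 — Angular frequency: ω = 2π·f = 2π·5000 = 3.142e+04 rad/s.
Step 2 — Component impedances:
  R: Z = R = 1490 Ω
  C: Z = 1/(jωC) = -j/(ω·C) = 0 - j1.73e+04 Ω
Step 3 — Series combination: Z_total = R + C = 1490 - j1.73e+04 Ω = 1.736e+04∠-85.1° Ω.

Z = 1490 - j1.73e+04 Ω = 1.736e+04∠-85.1° Ω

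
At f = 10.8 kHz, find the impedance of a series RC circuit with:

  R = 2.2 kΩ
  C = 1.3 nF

Step 1 — Angular frequency: ω = 2π·f = 2π·1.08e+04 = 6.786e+04 rad/s.
Step 2 — Component impedances:
  R: Z = R = 2200 Ω
  C: Z = 1/(jωC) = -j/(ω·C) = 0 - j1.134e+04 Ω
Step 3 — Series combination: Z_total = R + C = 2200 - j1.134e+04 Ω = 1.155e+04∠-79.0° Ω.

Z = 2200 - j1.134e+04 Ω = 1.155e+04∠-79.0° Ω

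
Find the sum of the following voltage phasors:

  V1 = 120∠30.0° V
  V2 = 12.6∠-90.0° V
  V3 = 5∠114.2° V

Step 1 — Convert each phasor to rectangular form:
  V1 = 120·(cos(30.0°) + j·sin(30.0°)) = 103.9 + j60 V
  V2 = 12.6·(cos(-90.0°) + j·sin(-90.0°)) = 0 - j12.6 V
  V3 = 5·(cos(114.2°) + j·sin(114.2°)) = -2.05 + j4.561 V
Step 2 — Sum components: V_total = 101.9 + j51.96 V.
Step 3 — Convert to polar: |V_total| = 114.4 V, ∠V_total = 27.0°.

V_total = 114.4∠27.0° V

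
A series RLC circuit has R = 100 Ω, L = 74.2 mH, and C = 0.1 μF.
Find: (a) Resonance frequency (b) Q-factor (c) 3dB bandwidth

Step 1 — Resonance condition Im(Z)=0 gives ω₀ = 1/√(LC).
Step 2 — ω₀ = 1/√(0.0742·1e-07) = 1.161e+04 rad/s.
Step 3 — f₀ = ω₀/(2π) = 1848 Hz.
Step 4 — Series Q: Q = ω₀L/R = 1.161e+04·0.0742/100 = 8.614.
Step 5 — 3dB bandwidth: Δω = ω₀/Q = 1348 rad/s; BW = Δω/(2π) = 214.5 Hz.

(a) f₀ = 1848 Hz  (b) Q = 8.614  (c) BW = 214.5 Hz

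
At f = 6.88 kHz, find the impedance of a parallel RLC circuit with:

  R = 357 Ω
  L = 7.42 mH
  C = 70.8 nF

Step 1 — Angular frequency: ω = 2π·f = 2π·6880 = 4.323e+04 rad/s.
Step 2 — Component impedances:
  R: Z = R = 357 Ω
  L: Z = jωL = j·4.323e+04·0.00742 = 0 + j320.8 Ω
  C: Z = 1/(jωC) = -j/(ω·C) = 0 - j326.7 Ω
Step 3 — Parallel combination: 1/Z_total = 1/R + 1/L + 1/C; Z_total = 356.9 + j7.273 Ω = 356.9∠1.2° Ω.

Z = 356.9 + j7.273 Ω = 356.9∠1.2° Ω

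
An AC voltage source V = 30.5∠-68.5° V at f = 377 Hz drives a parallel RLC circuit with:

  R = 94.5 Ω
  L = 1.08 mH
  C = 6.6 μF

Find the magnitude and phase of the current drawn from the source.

Step 1 — Angular frequency: ω = 2π·f = 2π·377 = 2369 rad/s.
Step 2 — Component impedances:
  R: Z = R = 94.5 Ω
  L: Z = jωL = j·2369·0.00108 = 0 + j2.558 Ω
  C: Z = 1/(jωC) = -j/(ω·C) = 0 - j63.96 Ω
Step 3 — Parallel combination: 1/Z_total = 1/R + 1/L + 1/C; Z_total = 0.07509 + j2.663 Ω = 2.664∠88.4° Ω.
Step 4 — Source phasor: V = 30.5∠-68.5° V = 11.18 - j28.38 V.
Step 5 — Ohm's law: I = V / Z_total = (11.18 - j28.38) / (0.07509 + j2.663) = -10.53 - j4.495 A.
Step 6 — Convert to polar: |I| = 11.45 A, ∠I = -156.9°.

I = 11.45∠-156.9° A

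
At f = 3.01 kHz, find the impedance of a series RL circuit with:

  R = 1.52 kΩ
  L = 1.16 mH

Step 1 — Angular frequency: ω = 2π·f = 2π·3010 = 1.891e+04 rad/s.
Step 2 — Component impedances:
  R: Z = R = 1520 Ω
  L: Z = jωL = j·1.891e+04·0.00116 = 0 + j21.94 Ω
Step 3 — Series combination: Z_total = R + L = 1520 + j21.94 Ω = 1520∠0.8° Ω.

Z = 1520 + j21.94 Ω = 1520∠0.8° Ω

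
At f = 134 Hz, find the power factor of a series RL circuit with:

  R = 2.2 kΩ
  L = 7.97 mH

Step 1 — Angular frequency: ω = 2π·f = 2π·134 = 841.9 rad/s.
Step 2 — Component impedances:
  R: Z = R = 2200 Ω
  L: Z = jωL = j·841.9·0.00797 = 0 + j6.71 Ω
Step 3 — Series combination: Z_total = R + L = 2200 + j6.71 Ω = 2200∠0.2° Ω.
Step 4 — Power factor: PF = cos(φ) = Re(Z)/|Z| = 2200/2200 = 1.
Step 5 — Type: Im(Z) = 6.71 ⇒ lagging (phase φ = 0.2°).

PF = 1 (lagging, φ = 0.2°)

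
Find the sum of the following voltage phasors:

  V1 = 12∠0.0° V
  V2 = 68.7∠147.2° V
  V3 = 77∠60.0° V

Step 1 — Convert each phasor to rectangular form:
  V1 = 12·(cos(0.0°) + j·sin(0.0°)) = 12 V
  V2 = 68.7·(cos(147.2°) + j·sin(147.2°)) = -57.75 + j37.22 V
  V3 = 77·(cos(60.0°) + j·sin(60.0°)) = 38.5 + j66.68 V
Step 2 — Sum components: V_total = -7.247 + j103.9 V.
Step 3 — Convert to polar: |V_total| = 104.2 V, ∠V_total = 94.0°.

V_total = 104.2∠94.0° V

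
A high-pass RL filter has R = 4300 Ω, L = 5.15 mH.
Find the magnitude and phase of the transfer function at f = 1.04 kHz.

Step 1 — Angular frequency: ω = 2π·1040 = 6535 rad/s.
Step 2 — Transfer function: H(jω) = jωL/(R + jωL).
Step 3 — Numerator jωL = j·33.65; denominator R + jωL = 4300 + j33.65.
Step 4 — H = 6.125e-05 + j0.007826.
Step 5 — Magnitude: |H| = 0.007826 (-42.1 dB); phase: φ = 89.6°.

|H| = 0.007826 (-42.1 dB), φ = 89.6°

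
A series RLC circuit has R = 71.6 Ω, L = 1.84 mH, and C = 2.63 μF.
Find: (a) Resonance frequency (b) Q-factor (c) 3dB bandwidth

Step 1 — Resonance condition Im(Z)=0 gives ω₀ = 1/√(LC).
Step 2 — ω₀ = 1/√(0.00184·2.63e-06) = 1.438e+04 rad/s.
Step 3 — f₀ = ω₀/(2π) = 2288 Hz.
Step 4 — Series Q: Q = ω₀L/R = 1.438e+04·0.00184/71.6 = 0.3694.
Step 5 — 3dB bandwidth: Δω = ω₀/Q = 3.891e+04 rad/s; BW = Δω/(2π) = 6193 Hz.

(a) f₀ = 2288 Hz  (b) Q = 0.3694  (c) BW = 6193 Hz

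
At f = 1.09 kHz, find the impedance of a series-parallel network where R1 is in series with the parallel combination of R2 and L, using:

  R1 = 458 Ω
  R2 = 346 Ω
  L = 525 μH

Step 1 — Angular frequency: ω = 2π·f = 2π·1090 = 6849 rad/s.
Step 2 — Component impedances:
  R1: Z = R = 458 Ω
  R2: Z = R = 346 Ω
  L: Z = jωL = j·6849·0.000525 = 0 + j3.596 Ω
Step 3 — Parallel branch: R2 || L = 1/(1/R2 + 1/L) = 0.03736 + j3.595 Ω.
Step 4 — Series with R1: Z_total = R1 + (R2 || L) = 458 + j3.595 Ω = 458.1∠0.4° Ω.

Z = 458 + j3.595 Ω = 458.1∠0.4° Ω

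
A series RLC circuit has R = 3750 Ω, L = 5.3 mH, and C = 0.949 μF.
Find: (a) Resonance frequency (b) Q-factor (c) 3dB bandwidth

Step 1 — Resonance: ω₀ = 1/√(LC) = 1/√(0.0053·9.49e-07) = 1.41e+04 rad/s.
Step 2 — f₀ = ω₀/(2π) = 2244 Hz.
Step 3 — Series Q: Q = ω₀L/R = 1.41e+04·0.0053/3750 = 0.01993.
Step 4 — Bandwidth: Δω = ω₀/Q = 7.075e+05 rad/s; BW = Δω/(2π) = 1.126e+05 Hz.

(a) f₀ = 2244 Hz  (b) Q = 0.01993  (c) BW = 1.126e+05 Hz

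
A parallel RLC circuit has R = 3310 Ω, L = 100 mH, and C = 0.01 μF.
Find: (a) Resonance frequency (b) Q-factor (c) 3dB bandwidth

Step 1 — Resonance: ω₀ = 1/√(LC) = 1/√(0.1·1e-08) = 3.162e+04 rad/s.
Step 2 — f₀ = ω₀/(2π) = 5033 Hz.
Step 3 — Parallel Q: Q = R/(ω₀L) = 3310/(3.162e+04·0.1) = 1.047.
Step 4 — Bandwidth: Δω = ω₀/Q = 3.021e+04 rad/s; BW = Δω/(2π) = 4808 Hz.

(a) f₀ = 5033 Hz  (b) Q = 1.047  (c) BW = 4808 Hz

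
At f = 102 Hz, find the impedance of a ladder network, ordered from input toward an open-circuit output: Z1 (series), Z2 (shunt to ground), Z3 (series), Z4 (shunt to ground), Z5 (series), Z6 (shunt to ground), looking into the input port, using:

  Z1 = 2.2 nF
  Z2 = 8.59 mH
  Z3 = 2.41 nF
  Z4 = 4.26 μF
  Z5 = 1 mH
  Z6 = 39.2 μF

Step 1 — Angular frequency: ω = 2π·f = 2π·102 = 640.9 rad/s.
Step 2 — Component impedances:
  Z1: Z = 1/(jωC) = -j/(ω·C) = 0 - j7.092e+05 Ω
  Z2: Z = jωL = j·640.9·0.00859 = 0 + j5.505 Ω
  Z3: Z = 1/(jωC) = -j/(ω·C) = 0 - j6.474e+05 Ω
  Z4: Z = 1/(jωC) = -j/(ω·C) = 0 - j366.3 Ω
  Z5: Z = jωL = j·640.9·0.001 = 0 + j0.6409 Ω
  Z6: Z = 1/(jωC) = -j/(ω·C) = 0 - j39.8 Ω
Step 3 — Ladder network (open output): work backward from the far end, alternating series and parallel combinations. Z_in = 0 - j7.092e+05 Ω = 7.092e+05∠-90.0° Ω.

Z = 0 - j7.092e+05 Ω = 7.092e+05∠-90.0° Ω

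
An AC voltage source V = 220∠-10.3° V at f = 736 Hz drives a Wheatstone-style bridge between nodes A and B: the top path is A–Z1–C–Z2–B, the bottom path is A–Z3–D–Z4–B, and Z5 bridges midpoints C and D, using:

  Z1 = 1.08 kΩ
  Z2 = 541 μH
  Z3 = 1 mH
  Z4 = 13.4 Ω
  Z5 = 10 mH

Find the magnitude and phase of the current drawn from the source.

Step 1 — Angular frequency: ω = 2π·f = 2π·736 = 4624 rad/s.
Step 2 — Component impedances:
  Z1: Z = R = 1080 Ω
  Z2: Z = jωL = j·4624·0.000541 = 0 + j2.502 Ω
  Z3: Z = jωL = j·4624·0.001 = 0 + j4.624 Ω
  Z4: Z = R = 13.4 Ω
  Z5: Z = jωL = j·4624·0.01 = 0 + j46.24 Ω
Step 3 — Bridge requires nodal analysis (the Z5 bridge couples midpoints C and D, so the two paths cannot be reduced to a simple series/parallel combination). Setting node B to ground and injecting 1 A at node A, the 3-node admittance system at A, C, D solves to V_A = Z_AB = 12.39 + j7.879 Ω = 14.68∠32.5° Ω.
Step 4 — Source phasor: V = 220∠-10.3° V = 216.5 - j39.34 V.
Step 5 — Ohm's law: I = V / Z_total = (216.5 - j39.34) / (12.39 + j7.879) = 11 - j10.18 A.
Step 6 — Convert to polar: |I| = 14.99 A, ∠I = -42.8°.

I = 14.99∠-42.8° A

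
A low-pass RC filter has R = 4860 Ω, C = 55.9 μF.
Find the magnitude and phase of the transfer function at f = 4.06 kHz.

Step 1 — Angular frequency: ω = 2π·4060 = 2.551e+04 rad/s.
Step 2 — Transfer function: H(jω) = 1/(1 + jωRC).
Step 3 — Denominator: 1 + jωRC = 1 + j·2.551e+04·4860·5.59e-05 = 1 + j6930.
Step 4 — H = 2.082e-08 - j0.0001443.
Step 5 — Magnitude: |H| = 0.0001443 (-76.8 dB); phase: φ = -90.0°.

|H| = 0.0001443 (-76.8 dB), φ = -90.0°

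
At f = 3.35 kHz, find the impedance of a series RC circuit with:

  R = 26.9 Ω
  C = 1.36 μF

Step 1 — Angular frequency: ω = 2π·f = 2π·3350 = 2.105e+04 rad/s.
Step 2 — Component impedances:
  R: Z = R = 26.9 Ω
  C: Z = 1/(jωC) = -j/(ω·C) = 0 - j34.93 Ω
Step 3 — Series combination: Z_total = R + C = 26.9 - j34.93 Ω = 44.09∠-52.4° Ω.

Z = 26.9 - j34.93 Ω = 44.09∠-52.4° Ω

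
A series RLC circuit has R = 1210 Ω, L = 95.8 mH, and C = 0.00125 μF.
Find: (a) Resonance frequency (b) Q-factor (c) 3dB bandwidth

Step 1 — Resonance condition Im(Z)=0 gives ω₀ = 1/√(LC).
Step 2 — ω₀ = 1/√(0.0958·1.25e-09) = 9.138e+04 rad/s.
Step 3 — f₀ = ω₀/(2π) = 1.454e+04 Hz.
Step 4 — Series Q: Q = ω₀L/R = 9.138e+04·0.0958/1210 = 7.235.
Step 5 — 3dB bandwidth: Δω = ω₀/Q = 1.263e+04 rad/s; BW = Δω/(2π) = 2010 Hz.

(a) f₀ = 1.454e+04 Hz  (b) Q = 7.235  (c) BW = 2010 Hz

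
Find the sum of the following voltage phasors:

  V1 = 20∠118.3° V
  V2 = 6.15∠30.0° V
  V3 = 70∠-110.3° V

Step 1 — Convert each phasor to rectangular form:
  V1 = 20·(cos(118.3°) + j·sin(118.3°)) = -9.482 + j17.61 V
  V2 = 6.15·(cos(30.0°) + j·sin(30.0°)) = 5.326 + j3.075 V
  V3 = 70·(cos(-110.3°) + j·sin(-110.3°)) = -24.29 - j65.65 V
Step 2 — Sum components: V_total = -28.44 - j44.97 V.
Step 3 — Convert to polar: |V_total| = 53.21 V, ∠V_total = -122.3°.

V_total = 53.21∠-122.3° V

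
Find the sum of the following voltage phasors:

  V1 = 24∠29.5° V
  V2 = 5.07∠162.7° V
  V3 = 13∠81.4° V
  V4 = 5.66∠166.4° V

Step 1 — Convert each phasor to rectangular form:
  V1 = 24·(cos(29.5°) + j·sin(29.5°)) = 20.89 + j11.82 V
  V2 = 5.07·(cos(162.7°) + j·sin(162.7°)) = -4.841 + j1.508 V
  V3 = 13·(cos(81.4°) + j·sin(81.4°)) = 1.944 + j12.85 V
  V4 = 5.66·(cos(166.4°) + j·sin(166.4°)) = -5.501 + j1.331 V
Step 2 — Sum components: V_total = 12.49 + j27.51 V.
Step 3 — Convert to polar: |V_total| = 30.21 V, ∠V_total = 65.6°.

V_total = 30.21∠65.6° V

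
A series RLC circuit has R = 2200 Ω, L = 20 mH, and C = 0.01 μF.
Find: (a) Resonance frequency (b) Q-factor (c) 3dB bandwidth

Step 1 — Resonance: ω₀ = 1/√(LC) = 1/√(0.02·1e-08) = 7.071e+04 rad/s.
Step 2 — f₀ = ω₀/(2π) = 1.125e+04 Hz.
Step 3 — Series Q: Q = ω₀L/R = 7.071e+04·0.02/2200 = 0.6428.
Step 4 — Bandwidth: Δω = ω₀/Q = 1.1e+05 rad/s; BW = Δω/(2π) = 1.751e+04 Hz.

(a) f₀ = 1.125e+04 Hz  (b) Q = 0.6428  (c) BW = 1.751e+04 Hz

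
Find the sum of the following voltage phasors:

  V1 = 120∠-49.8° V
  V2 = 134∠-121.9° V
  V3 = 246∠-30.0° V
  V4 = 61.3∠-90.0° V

Step 1 — Convert each phasor to rectangular form:
  V1 = 120·(cos(-49.8°) + j·sin(-49.8°)) = 77.45 - j91.66 V
  V2 = 134·(cos(-121.9°) + j·sin(-121.9°)) = -70.81 - j113.8 V
  V3 = 246·(cos(-30.0°) + j·sin(-30.0°)) = 213 - j123 V
  V4 = 61.3·(cos(-90.0°) + j·sin(-90.0°)) = 0 - j61.3 V
Step 2 — Sum components: V_total = 219.7 - j389.7 V.
Step 3 — Convert to polar: |V_total| = 447.4 V, ∠V_total = -60.6°.

V_total = 447.4∠-60.6° V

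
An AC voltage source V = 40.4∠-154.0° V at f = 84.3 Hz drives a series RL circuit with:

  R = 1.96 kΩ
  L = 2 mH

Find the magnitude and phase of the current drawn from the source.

Step 1 — Angular frequency: ω = 2π·f = 2π·84.3 = 529.7 rad/s.
Step 2 — Component impedances:
  R: Z = R = 1960 Ω
  L: Z = jωL = j·529.7·0.002 = 0 + j1.059 Ω
Step 3 — Series combination: Z_total = R + L = 1960 + j1.059 Ω = 1960∠0.0° Ω.
Step 4 — Source phasor: V = 40.4∠-154.0° V = -36.31 - j17.71 V.
Step 5 — Ohm's law: I = V / Z_total = (-36.31 - j17.71) / (1960 + j1.059) = -0.01853 - j0.009026 A.
Step 6 — Convert to polar: |I| = 0.02061 A, ∠I = -154.0°.

I = 0.02061∠-154.0° A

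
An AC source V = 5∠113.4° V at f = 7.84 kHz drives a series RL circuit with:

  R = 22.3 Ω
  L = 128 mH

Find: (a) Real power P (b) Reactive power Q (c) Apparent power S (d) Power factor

Step 1 — Angular frequency: ω = 2π·f = 2π·7840 = 4.926e+04 rad/s.
Step 2 — Component impedances:
  R: Z = R = 22.3 Ω
  L: Z = jωL = j·4.926e+04·0.128 = 0 + j6305 Ω
Step 3 — Series combination: Z_total = R + L = 22.3 + j6305 Ω = 6305∠89.8° Ω.
Step 4 — Source phasor: V = 5∠113.4° V = -1.986 + j4.589 V.
Step 5 — Current: I = V / Z = 0.0007266 + j0.0003175 A = 0.000793∠23.6° A.
Step 6 — Complex power: S = V·I* = 1.402e-05 + j0.003965 VA.
Step 7 — Real power: P = Re(S) = 1.402e-05 W.
Step 8 — Reactive power: Q = Im(S) = 0.003965 VAR.
Step 9 — Apparent power: |S| = 0.003965 VA.
Step 10 — Power factor: PF = P/|S| = 0.003537 (lagging).

(a) P = 1.402e-05 W  (b) Q = 0.003965 VAR  (c) S = 0.003965 VA  (d) PF = 0.003537 (lagging)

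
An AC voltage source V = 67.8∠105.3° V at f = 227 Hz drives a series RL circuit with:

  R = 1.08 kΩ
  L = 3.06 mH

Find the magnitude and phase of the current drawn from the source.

Step 1 — Angular frequency: ω = 2π·f = 2π·227 = 1426 rad/s.
Step 2 — Component impedances:
  R: Z = R = 1080 Ω
  L: Z = jωL = j·1426·0.00306 = 0 + j4.364 Ω
Step 3 — Series combination: Z_total = R + L = 1080 + j4.364 Ω = 1080∠0.2° Ω.
Step 4 — Source phasor: V = 67.8∠105.3° V = -17.89 + j65.4 V.
Step 5 — Ohm's law: I = V / Z_total = (-17.89 + j65.4) / (1080 + j4.364) = -0.01632 + j0.06062 A.
Step 6 — Convert to polar: |I| = 0.06278 A, ∠I = 105.1°.

I = 0.06278∠105.1° A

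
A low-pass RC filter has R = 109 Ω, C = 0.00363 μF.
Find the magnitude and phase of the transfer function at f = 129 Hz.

Step 1 — Angular frequency: ω = 2π·129 = 810.5 rad/s.
Step 2 — Transfer function: H(jω) = 1/(1 + jωRC).
Step 3 — Denominator: 1 + jωRC = 1 + j·810.5·109·3.63e-09 = 1 + j0.0003207.
Step 4 — H = 1 - j0.0003207.
Step 5 — Magnitude: |H| = 1 (-0.0 dB); phase: φ = -0.0°.

|H| = 1 (-0.0 dB), φ = -0.0°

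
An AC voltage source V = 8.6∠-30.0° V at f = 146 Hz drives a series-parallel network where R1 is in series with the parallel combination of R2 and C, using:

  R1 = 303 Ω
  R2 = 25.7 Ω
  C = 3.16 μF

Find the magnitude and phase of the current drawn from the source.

Step 1 — Angular frequency: ω = 2π·f = 2π·146 = 917.3 rad/s.
Step 2 — Component impedances:
  R1: Z = R = 303 Ω
  R2: Z = R = 25.7 Ω
  C: Z = 1/(jωC) = -j/(ω·C) = 0 - j345 Ω
Step 3 — Parallel branch: R2 || C = 1/(1/R2 + 1/C) = 25.56 - j1.904 Ω.
Step 4 — Series with R1: Z_total = R1 + (R2 || C) = 328.6 - j1.904 Ω = 328.6∠-0.3° Ω.
Step 5 — Source phasor: V = 8.6∠-30.0° V = 7.448 - j4.3 V.
Step 6 — Ohm's law: I = V / Z_total = (7.448 - j4.3) / (328.6 - j1.904) = 0.02274 - j0.01296 A.
Step 7 — Convert to polar: |I| = 0.02617 A, ∠I = -29.7°.

I = 0.02617∠-29.7° A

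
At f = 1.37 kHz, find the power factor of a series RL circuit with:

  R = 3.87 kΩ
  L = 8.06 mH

Step 1 — Angular frequency: ω = 2π·f = 2π·1370 = 8608 rad/s.
Step 2 — Component impedances:
  R: Z = R = 3870 Ω
  L: Z = jωL = j·8608·0.00806 = 0 + j69.38 Ω
Step 3 — Series combination: Z_total = R + L = 3870 + j69.38 Ω = 3871∠1.0° Ω.
Step 4 — Power factor: PF = cos(φ) = Re(Z)/|Z| = 3870/3870.6 = 0.9998.
Step 5 — Type: Im(Z) = 69.38 ⇒ lagging (phase φ = 1.0°).

PF = 0.9998 (lagging, φ = 1.0°)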